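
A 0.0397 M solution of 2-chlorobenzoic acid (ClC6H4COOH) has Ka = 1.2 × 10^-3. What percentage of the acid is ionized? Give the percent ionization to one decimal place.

15.9%

ClC6H4COOH ⇌ ClC6H4COO- + H+; let x = [H+] at equilibrium.
Ka = x²/(C₀ − x); solving the quadratic gives x = 6.33 × 10^-3 M.
Fraction ionized = 6.33 × 10^-3 / 0.0397 = 0.1594 → 15.9%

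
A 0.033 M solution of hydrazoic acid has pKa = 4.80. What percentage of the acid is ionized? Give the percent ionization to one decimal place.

HN3 ⇌ N3- + H+; let x = [H+] at equilibrium.
Ka = 10^(−4.80) = 1.58 × 10^-5
x ≈ √(Ka·C₀) = √(1.58 × 10^-5 × 0.033) = 7.22 × 10^-4 M
Fraction ionized = 7.22 × 10^-4 / 0.033 = 0.0219 → 2.2%

2.2%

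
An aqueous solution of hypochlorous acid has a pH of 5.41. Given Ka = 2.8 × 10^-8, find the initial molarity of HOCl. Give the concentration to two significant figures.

C₀ = 5.4 × 10^-4 M

[H+] = 10^(-5.41) = 3.89 × 10^-6 M = x
Ka = x²/(C₀ − x) ⇒ C₀ = x + x²/Ka
C₀ = 3.89 × 10^-6 + (3.89 × 10^-6)²/(2.8 × 10^-8) = 5.44 × 10^-4 M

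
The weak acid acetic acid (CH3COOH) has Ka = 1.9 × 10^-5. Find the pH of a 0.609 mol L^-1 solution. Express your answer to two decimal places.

CH3COOH ⇌ CH3COO- + H+
Ka = [H+]²/(0.609 − [H+]) = 1.9 × 10^-5
Assume [H+] ≪ 0.609: [H+] ≈ √(1.9 × 10^-5 × 0.609) = 3.40 × 10^-3 M
Check: 0.56% ionized — well under 5%, approximation valid.
pH = −log[H+] = −log(3.40 × 10^-3) = 2.47

pH = 2.47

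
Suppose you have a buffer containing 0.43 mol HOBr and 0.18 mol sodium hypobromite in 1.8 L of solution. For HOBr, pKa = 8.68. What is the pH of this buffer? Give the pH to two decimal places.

pH = pKa + log([A⁻]/[HA]) = 8.68 + log(0.18/0.43)
pH = 8.68 + (-0.378) = 8.30

pH = 8.30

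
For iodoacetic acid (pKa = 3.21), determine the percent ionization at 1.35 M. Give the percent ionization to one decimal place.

2.1%

ICH2COOH ⇌ ICH2COO- + H+; let x = [H+] at equilibrium.
Ka = 10^(−3.21) = 6.17 × 10^-4
x ≈ √(Ka·C₀) = √(6.17 × 10^-4 × 1.35) = 2.89 × 10^-2 M
Fraction ionized = 2.89 × 10^-2 / 1.35 = 0.0214 → 2.1%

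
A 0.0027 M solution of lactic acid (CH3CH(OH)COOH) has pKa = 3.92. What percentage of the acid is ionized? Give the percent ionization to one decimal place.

CH3CH(OH)COOH ⇌ CH3CH(OH)COO- + H+; let x = [H+] at equilibrium.
Ka = 10^(−3.92) = 1.20 × 10^-4
Ka = x²/(C₀ − x); solving the quadratic gives x = 5.12 × 10^-4 M.
% ionization = x/C₀ × 100% = 5.12 × 10^-4/0.0027 × 100% = 19.0%

19.0%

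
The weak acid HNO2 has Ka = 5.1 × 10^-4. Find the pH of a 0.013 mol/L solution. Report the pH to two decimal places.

HNO2 ⇌ NO2- + H+
Let x = [H+] at equilibrium. Ka = x²/(0.013 − x).
The 5% rule fails; solving x² + Ka·x − Ka·C₀ = 0 exactly:
x = (−Ka + √(Ka² + 4·Ka·C₀))/2 = 2.33 × 10^-3 M
pH = −log(2.33 × 10^-3) = 2.63

pH = 2.63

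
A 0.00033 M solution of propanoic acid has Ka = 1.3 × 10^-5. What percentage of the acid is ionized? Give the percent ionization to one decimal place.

CH3CH2COOH ⇌ CH3CH2COO- + H+; let x = [H+] at equilibrium.
Ka = x²/(C₀ − x); solving the quadratic gives x = 5.93 × 10^-5 M.
% ionization = x/C₀ × 100% = 5.93 × 10^-5/0.00033 × 100% = 18.0%

18.0%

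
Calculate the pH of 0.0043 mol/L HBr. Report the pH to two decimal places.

pH = 2.37

HBr is a strong acid and dissociates completely, so [H+] = 0.0043 M.
pH = -log(0.0043) = 2.37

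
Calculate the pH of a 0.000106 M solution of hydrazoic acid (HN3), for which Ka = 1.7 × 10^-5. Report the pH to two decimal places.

pH = 4.46

HN3 ⇌ N3- + H+
From the ICE table, Ka = [H+]²/(0.000106 − [H+]) = 1.7 × 10^-5.
[H+] is not negligible relative to C₀; solve [H+]² + 1.7e-05·[H+] − 1.8e-09 = 0.
[H+] = [−1.7e-05 + √(1.7e-05² + 7.21e-09)]/2 = 3.48 × 10^-5 M
pH = −log[H+] = −log(3.48 × 10^-5) = 4.46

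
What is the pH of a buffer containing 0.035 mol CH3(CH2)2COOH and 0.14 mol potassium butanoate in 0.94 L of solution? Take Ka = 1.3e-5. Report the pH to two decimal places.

pH = 5.49

pKa = −log(1.3 × 10^-5) = 4.886
Henderson–Hasselbalch: pH = pKa + log([CH3(CH2)2COO-]/[CH3(CH2)2COOH]) = 4.886 + log(0.14/0.035)
pH = 4.886 + (+0.602) = 5.49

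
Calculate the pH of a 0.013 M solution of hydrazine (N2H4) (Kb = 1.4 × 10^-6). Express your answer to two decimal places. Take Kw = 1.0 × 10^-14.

pH = 10.13

N2H4 + H2O ⇌ N2H5+ + OH-
Kb = x²/(0.013 − x) = 1.4 × 10^-6
Neglecting x in the denominator: x = √(1.4 × 10^-6 × 0.013) = 1.35 × 10^-4 M
pOH = 3.87, so pH = 14.00 − pOH = 10.13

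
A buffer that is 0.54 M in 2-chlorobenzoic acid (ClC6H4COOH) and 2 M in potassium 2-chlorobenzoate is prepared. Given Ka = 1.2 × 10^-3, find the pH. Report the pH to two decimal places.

pKa = −log(1.2 × 10^-3) = 2.921
Henderson–Hasselbalch: pH = pKa + log([ClC6H4COO-]/[ClC6H4COOH]) = 2.921 + log(2/0.54)
pH = 2.921 + (+0.569) = 3.49

pH = 3.49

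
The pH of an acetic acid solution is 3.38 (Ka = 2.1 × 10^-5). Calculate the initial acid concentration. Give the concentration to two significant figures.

C₀ = 8.7 × 10^-3 M

[H+] = 10^(-3.38) = 4.17 × 10^-4 M = x
Ka = x²/(C₀ − x) ⇒ C₀ = x + x²/Ka
C₀ = 4.17 × 10^-4 + (4.17 × 10^-4)²/(2.1 × 10^-5) = 8.70 × 10^-3 M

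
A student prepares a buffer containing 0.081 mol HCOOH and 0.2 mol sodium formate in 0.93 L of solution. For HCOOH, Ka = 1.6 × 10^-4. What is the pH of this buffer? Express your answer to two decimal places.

pKa = −log(1.6 × 10^-4) = 3.796
Using pH = pKa + log([base]/[acid]) with [base]/[acid] = 0.2/0.081:
pH = 3.796 + (+0.393) = 4.19

pH = 4.19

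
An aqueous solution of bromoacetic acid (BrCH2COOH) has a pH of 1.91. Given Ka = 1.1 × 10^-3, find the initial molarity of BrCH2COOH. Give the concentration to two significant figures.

[H+] = 10^(-1.91) = 1.23 × 10^-2 M = x
Ka = x²/(C₀ − x) ⇒ C₀ = x + x²/Ka
C₀ = 1.23 × 10^-2 + (1.23 × 10^-2)²/(1.1 × 10^-3) = 1.50 × 10^-1 M

C₀ = 1.5 × 10^-1 M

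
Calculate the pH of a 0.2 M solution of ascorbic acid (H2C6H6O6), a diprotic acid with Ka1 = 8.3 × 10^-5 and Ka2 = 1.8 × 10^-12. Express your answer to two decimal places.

pH = 2.39

Since Ka1 ≫ Ka2, the first ionization dominates [H+].
Ka1 = x²/(0.2 − x) = 8.3 × 10^-5
x ≈ √(8.3 × 10^-5 × 0.2) = 4.07 × 10^-3 M
pH = −log(4.07 × 10^-3) = 2.39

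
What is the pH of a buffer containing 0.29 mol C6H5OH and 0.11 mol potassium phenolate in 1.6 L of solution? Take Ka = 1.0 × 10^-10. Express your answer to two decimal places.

pKa = −log(1.0 × 10^-10) = 10.000
Henderson–Hasselbalch: pH = pKa + log([C6H5O-]/[C6H5OH]) = 10.000 + log(0.11/0.29)
pH = 10.000 + (-0.421) = 9.58

pH = 9.58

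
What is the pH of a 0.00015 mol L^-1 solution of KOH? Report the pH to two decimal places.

KOH is a strong base; [OH-] = 0.00015 M.
pOH = -log(0.00015) = 3.82
pH = 14.00 - 3.82 = 10.18

pH = 10.18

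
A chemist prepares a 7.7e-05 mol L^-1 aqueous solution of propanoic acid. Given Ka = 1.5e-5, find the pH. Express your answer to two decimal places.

pH = 4.56

CH3CH2COOH ⇌ CH3CH2COO- + H+
From the ICE table, Ka = [H+]²/(7.7e-05 − [H+]) = 1.5 × 10^-5.
Here C₀/Ka ≈ 5.13, so the small-[H+] approximation fails. Use the quadratic:
[H+] = [−1.5e-05 + √(1.5e-05² + 4.62e-09)]/2 = 2.73 × 10^-5 M
pH = −log(2.73 × 10^-5) = 4.56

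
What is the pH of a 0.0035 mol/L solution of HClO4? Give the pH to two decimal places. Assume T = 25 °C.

pH = 2.46

HClO4 is a strong acid and dissociates completely, so [H+] = 0.0035 M.
pH = -log(0.0035) = 2.46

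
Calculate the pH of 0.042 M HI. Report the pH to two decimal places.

pH = 1.38

HI is a strong acid and dissociates completely, so [H+] = 0.042 M.
pH = -log(0.042) = 1.38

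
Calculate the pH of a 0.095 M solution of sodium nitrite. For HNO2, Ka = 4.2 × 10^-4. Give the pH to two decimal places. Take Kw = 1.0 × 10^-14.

NO2- is the conjugate base of the weak acid HNO2.
Kb = Kw/Ka = 1.0×10^-14 / 4.2 × 10^-4 = 2.38 × 10^-11
From the ICE table, Kb = x²/(0.095 − x) = 2.38 × 10^-11.
Neglecting x in the denominator: x = √(2.38 × 10^-11 × 0.095) = 1.50 × 10^-6 M
Check: 0.0016% ionized — well under 5%, approximation valid.
pOH = 5.82, so pH = 14.00 − pOH = 8.18

pH = 8.18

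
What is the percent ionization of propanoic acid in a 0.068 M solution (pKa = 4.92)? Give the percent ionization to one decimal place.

CH3CH2COOH ⇌ CH3CH2COO- + H+; let x = [H+] at equilibrium.
Ka = 10^(−4.92) = 1.20 × 10^-5
x ≈ √(Ka·C₀) = √(1.20 × 10^-5 × 0.068) = 9.03 × 10^-4 M
% ionization = x/C₀ × 100% = 9.03 × 10^-4/0.068 × 100% = 1.3%

1.3%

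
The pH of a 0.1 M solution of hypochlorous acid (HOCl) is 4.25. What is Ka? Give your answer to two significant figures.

Ka = 3.2 × 10^-8

[H+] = 10^(-4.25) = 5.62 × 10^-5 M
At equilibrium [HA] = 0.1 − 5.62 × 10^-5 = 9.99 × 10^-2 M
Ka = [H+][A-]/[HA] = (5.62 × 10^-5)² / 9.99 × 10^-2 = 3.2 × 10^-8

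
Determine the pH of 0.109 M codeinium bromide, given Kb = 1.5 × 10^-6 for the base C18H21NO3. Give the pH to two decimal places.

C18H22NO3+ is the conjugate acid of the weak base C18H21NO3.
Ka = Kw/Kb = 1.0×10^-14 / 1.5 × 10^-6 = 6.67 × 10^-9
From the ICE table, Ka = x²/(0.109 − x) = 6.67 × 10^-9.
Since Ka ≪ C₀, x ≈ √(Ka·C₀) = 2.70 × 10^-5 M.
pH = −log[H+] = −log(2.70 × 10^-5) = 4.57

pH = 4.57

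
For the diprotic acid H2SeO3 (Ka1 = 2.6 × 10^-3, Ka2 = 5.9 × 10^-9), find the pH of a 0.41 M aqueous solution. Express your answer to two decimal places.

pH = 1.50

Since Ka1 ≫ Ka2, the first ionization dominates [H+].
Ka1 = x²/(0.41 − x) = 2.6 × 10^-3
Solving the quadratic: x = (−Ka1 + √(Ka1² + 4·Ka1·C₀))/2 = 3.14 × 10^-2 M
pH = −log(3.14 × 10^-2) = 1.50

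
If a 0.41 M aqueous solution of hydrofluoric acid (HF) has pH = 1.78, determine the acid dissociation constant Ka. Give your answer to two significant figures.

[H+] = 10^(-1.78) = 1.66 × 10^-2 M
At equilibrium [HA] = 0.41 − 1.66 × 10^-2 = 3.93 × 10^-1 M
Ka = [H+][A-]/[HA] = (1.66 × 10^-2)² / 3.93 × 10^-1 = 7.0 × 10^-4

Ka = 7.0 × 10^-4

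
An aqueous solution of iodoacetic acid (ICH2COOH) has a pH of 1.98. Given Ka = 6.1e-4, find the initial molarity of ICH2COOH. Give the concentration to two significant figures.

C₀ = 1.9 × 10^-1 M

[H+] = 10^(-1.98) = 1.05 × 10^-2 M = x
Ka = x²/(C₀ − x) ⇒ C₀ = x + x²/Ka
C₀ = 1.05 × 10^-2 + (1.05 × 10^-2)²/(6.1 × 10^-4) = 1.91 × 10^-1 M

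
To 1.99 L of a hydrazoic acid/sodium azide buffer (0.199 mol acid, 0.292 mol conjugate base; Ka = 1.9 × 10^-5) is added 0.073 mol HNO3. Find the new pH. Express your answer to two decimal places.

After neutralization: n(HN3) = 0.272 mol, n(N3-) = 0.219 mol.
pKa = −log(1.9 × 10^-5) = 4.721
pH = pKa + log(n_N3-/n_HN3) = 4.721 + log(0.219/0.272) = 4.721 + (-0.094)

pH = 4.63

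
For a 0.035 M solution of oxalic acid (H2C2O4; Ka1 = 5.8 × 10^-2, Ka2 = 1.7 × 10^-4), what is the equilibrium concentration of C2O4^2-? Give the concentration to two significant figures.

First ionization gives [H+] ≈ [HC2O4-] = 2.46 × 10^-2 M.
Second step: Ka2 = [H+][C2O4^2-]/[HC2O4-] ≈ [C2O4^2-] (since [H+] ≈ [HC2O4-]).
So [C2O4^2-] ≈ Ka2.

1.7 × 10^-4 M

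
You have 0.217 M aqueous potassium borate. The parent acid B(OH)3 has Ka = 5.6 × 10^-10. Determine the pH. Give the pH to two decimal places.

B(OH)4- is the conjugate base of the weak acid B(OH)3.
Kb = Kw/Ka = 1.0×10^-14 / 5.6 × 10^-10 = 1.79 × 10^-5
Kb = [OH-]²/(0.217 − [OH-]) = 1.79 × 10^-5
Since Kb ≪ C₀, [OH-] ≈ √(Kb·C₀) = 1.97 × 10^-3 M.
pOH = −log(1.97 × 10^-3) = 2.71; pH = 14.00 − 2.71 = 11.29

pH = 11.29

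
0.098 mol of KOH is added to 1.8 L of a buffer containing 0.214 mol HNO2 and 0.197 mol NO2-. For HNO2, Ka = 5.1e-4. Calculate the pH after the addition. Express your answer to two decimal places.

pH = 3.70

OH- converts HNO2 to NO2-: HNO2 → 0.116 mol, NO2- → 0.295 mol.
pKa = −log(5.1 × 10^-4) = 3.292
pH = pKa + log([A⁻]/[HA]) = 3.292 + log(0.295/0.116) = 3.292 +0.405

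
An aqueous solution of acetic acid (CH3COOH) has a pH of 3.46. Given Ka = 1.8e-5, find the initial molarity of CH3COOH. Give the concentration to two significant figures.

C₀ = 7.0 × 10^-3 M

[H+] = 10^(-3.46) = 3.47 × 10^-4 M = x
Ka = x²/(C₀ − x) ⇒ C₀ = x + x²/Ka
C₀ = 3.47 × 10^-4 + (3.47 × 10^-4)²/(1.8 × 10^-5) = 7.04 × 10^-3 M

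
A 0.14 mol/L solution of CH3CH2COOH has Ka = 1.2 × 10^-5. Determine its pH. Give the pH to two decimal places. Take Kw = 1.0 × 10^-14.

CH3CH2COOH ⇌ CH3CH2COO- + H+
Ka = x²/(0.14 − x) = 1.2 × 10^-5
Assume x ≪ 0.14: x ≈ √(1.2 × 10^-5 × 0.14) = 1.30 × 10^-3 M
(x/C₀ = 0.93% < 5%, so the approximation holds.)
pH = −log(1.30 × 10^-3) = 2.89

pH = 2.89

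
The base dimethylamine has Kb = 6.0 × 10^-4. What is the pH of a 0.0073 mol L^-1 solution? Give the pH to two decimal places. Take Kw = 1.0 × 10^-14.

pH = 11.26

(CH3)2NH + H2O ⇌ (CH3)2NH2+ + OH-
Let x = [OH-] at equilibrium. Kb = x²/(0.0073 − x).
The 5% rule fails; solving x² + Kb·x − Kb·C₀ = 0 exactly:
x = (−Kb + √(Kb² + 4·Kb·C₀))/2 = 1.81 × 10^-3 M
pOH = 2.74, so pH = 14.00 − pOH = 11.26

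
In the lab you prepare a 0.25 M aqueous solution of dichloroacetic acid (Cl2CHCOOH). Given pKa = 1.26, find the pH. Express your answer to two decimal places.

pH = 1.03

Cl2CHCOOH ⇌ Cl2CHCOO- + H+
Ka = 10^(−1.26) = 5.50 × 10^-2
Ka = [H+]²/(0.25 − [H+]) = 5.50 × 10^-2
The 5% rule fails; solving [H+]² + Ka·[H+] − Ka·C₀ = 0 exactly:
[H+] = (−Ka + √(Ka² + 4·Ka·C₀))/2 = 9.29 × 10^-2 M
pH = −log[H+] = −log(9.29 × 10^-2) = 1.03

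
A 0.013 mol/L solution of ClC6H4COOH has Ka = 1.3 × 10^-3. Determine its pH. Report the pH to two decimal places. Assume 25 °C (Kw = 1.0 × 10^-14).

pH = 2.45

ClC6H4COOH ⇌ ClC6H4COO- + H+
From the ICE table, Ka = [H+]²/(0.013 − [H+]) = 1.3 × 10^-3.
The 5% rule fails; solving [H+]² + Ka·[H+] − Ka·C₀ = 0 exactly:
[H+] = (−Ka + √(Ka² + 4·Ka·C₀))/2 = 3.51 × 10^-3 M
pH = −log(3.51 × 10^-3) = 2.45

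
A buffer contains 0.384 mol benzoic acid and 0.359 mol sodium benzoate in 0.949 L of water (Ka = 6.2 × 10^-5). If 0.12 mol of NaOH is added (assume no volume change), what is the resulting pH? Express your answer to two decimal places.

pH = 4.47

OH- converts C6H5COOH to C6H5COO-: C6H5COOH → 0.264 mol, C6H5COO- → 0.479 mol.
pKa = −log(6.2 × 10^-5) = 4.208
Henderson–Hasselbalch with mole ratio 0.479/0.264: pH = 4.208 + (+0.259)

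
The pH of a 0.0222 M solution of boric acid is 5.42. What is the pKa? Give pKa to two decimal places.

pKa = 9.19

[H+] = 10^(-5.42) = 3.80 × 10^-6 M
At equilibrium [HA] = 0.0222 − 3.80 × 10^-6 = 2.22 × 10^-2 M
Ka = [H+][A-]/[HA] = (3.80 × 10^-6)² / 2.22 × 10^-2 = 6.50 × 10^-10
pKa = -log(6.50 × 10^-10) = 9.19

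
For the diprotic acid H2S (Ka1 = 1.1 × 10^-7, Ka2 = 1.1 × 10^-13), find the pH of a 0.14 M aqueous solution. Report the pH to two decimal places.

pH = 3.91

Ka1 ≫ Ka2, so treat the first dissociation as the only significant source of H+.
Ka1 = x²/(0.14 − x) = 1.1 × 10^-7
x ≈ √(1.1 × 10^-7 × 0.14) = 1.24 × 10^-4 M
pH = −log(1.24 × 10^-4) = 3.91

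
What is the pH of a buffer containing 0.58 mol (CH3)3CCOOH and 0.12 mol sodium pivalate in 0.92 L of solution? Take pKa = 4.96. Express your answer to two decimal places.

pH = pKa + log([A⁻]/[HA]) = 4.96 + log(0.12/0.58)
pH = 4.96 + (-0.684) = 4.28

pH = 4.28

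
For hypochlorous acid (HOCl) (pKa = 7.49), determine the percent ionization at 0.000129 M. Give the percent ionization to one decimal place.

1.6%

HOCl ⇌ OCl- + H+; let x = [H+] at equilibrium.
Ka = 10^(−7.49) = 3.24 × 10^-8
x ≈ √(Ka·C₀) = √(3.24 × 10^-8 × 0.000129) = 2.04 × 10^-6 M
Fraction ionized = 2.04 × 10^-6 / 0.000129 = 0.0158 → 1.6%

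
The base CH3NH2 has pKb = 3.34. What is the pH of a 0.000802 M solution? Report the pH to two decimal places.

CH3NH2 + H2O ⇌ CH3NH3+ + OH-
Kb = 10^(−3.34) = 4.57 × 10^-4
Kb = x²/(0.000802 − x) = 4.57 × 10^-4
Here C₀/Kb ≈ 1.75, so the small-x approximation fails. Use the quadratic:
x = (−Kb + √(Kb² + 4·Kb·C₀))/2 = 4.19 × 10^-4 M
pOH = 3.38, so pH = 14.00 − pOH = 10.62

pH = 10.62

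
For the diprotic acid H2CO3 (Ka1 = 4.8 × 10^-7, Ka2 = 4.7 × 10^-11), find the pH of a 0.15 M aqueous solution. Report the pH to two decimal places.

pH = 3.57

Since Ka1 ≫ Ka2, the first ionization dominates [H+].
Ka1 = x²/(0.15 − x) = 4.8 × 10^-7
x ≈ √(4.8 × 10^-7 × 0.15) = 2.68 × 10^-4 M
pH = −log(2.68 × 10^-4) = 3.57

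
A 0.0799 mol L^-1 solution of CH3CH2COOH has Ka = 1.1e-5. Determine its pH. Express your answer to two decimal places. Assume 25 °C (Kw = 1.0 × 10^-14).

CH3CH2COOH ⇌ CH3CH2COO- + H+
Let x = [H+] at equilibrium. Ka = x²/(0.0799 − x).
Neglecting x in the denominator: x = √(1.1 × 10^-5 × 0.0799) = 9.37 × 10^-4 M
(x/C₀ = 1.2% < 5%, so the approximation holds.)
pH = −log[H+] = −log(9.37 × 10^-4) = 3.03

pH = 3.03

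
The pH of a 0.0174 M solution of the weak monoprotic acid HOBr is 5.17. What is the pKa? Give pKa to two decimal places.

[H+] = 10^(-5.17) = 6.76 × 10^-6 M
At equilibrium [HA] = 0.0174 − 6.76 × 10^-6 = 1.74 × 10^-2 M
Ka = [H+][A-]/[HA] = (6.76 × 10^-6)² / 1.74 × 10^-2 = 2.63 × 10^-9
pKa = -log(2.63 × 10^-9) = 8.58

pKa = 8.58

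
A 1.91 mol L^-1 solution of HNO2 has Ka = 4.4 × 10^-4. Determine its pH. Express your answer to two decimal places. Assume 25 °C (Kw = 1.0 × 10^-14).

HNO2 ⇌ NO2- + H+
Ka = [H+]²/(1.91 − [H+]) = 4.4 × 10^-4
Assume [H+] ≪ 1.91: [H+] ≈ √(4.4 × 10^-4 × 1.91) = 2.90 × 10^-2 M
([H+]/C₀ = 1.5% < 5%, so the approximation holds.)
pH = −log(2.90 × 10^-2) = 1.54

pH = 1.54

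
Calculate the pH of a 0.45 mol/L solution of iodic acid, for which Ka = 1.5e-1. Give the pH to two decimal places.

pH = 0.71

HIO3 ⇌ IO3- + H+
Ka = [H+]²/(0.45 − [H+]) = 1.5 × 10^-1
[H+] is not negligible relative to C₀; solve [H+]² + 0.15·[H+] − 0.0675 = 0.
[H+] = [−0.15 + √(0.15² + 0.27)]/2 = 1.95 × 10^-1 M
pH = −log[H+] = −log(1.95 × 10^-1) = 0.71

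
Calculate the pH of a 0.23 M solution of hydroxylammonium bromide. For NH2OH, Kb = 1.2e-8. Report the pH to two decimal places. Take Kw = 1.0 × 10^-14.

NH3OH+ is the conjugate acid of the weak base NH2OH.
Ka = Kw/Kb = 1.0×10^-14 / 1.2 × 10^-8 = 8.33 × 10^-7
Ka = [H+]²/(0.23 − [H+]) = 8.33 × 10^-7
Since Ka ≪ C₀, [H+] ≈ √(Ka·C₀) = 4.38 × 10^-4 M.
([H+]/C₀ = 0.19% < 5%, so the approximation holds.)
pH = −log[H+] = −log(4.38 × 10^-4) = 3.36

pH = 3.36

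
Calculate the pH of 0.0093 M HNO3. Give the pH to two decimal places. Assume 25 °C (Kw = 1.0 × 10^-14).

HNO3 is a strong acid and dissociates completely, so [H+] = 0.0093 M.
pH = -log(0.0093) = 2.03

pH = 2.03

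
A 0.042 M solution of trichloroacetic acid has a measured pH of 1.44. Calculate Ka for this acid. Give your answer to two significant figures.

[H+] = 10^(-1.44) = 3.63 × 10^-2 M
At equilibrium [HA] = 0.042 − 3.63 × 10^-2 = 5.70 × 10^-3 M
Ka = [H+][A-]/[HA] = (3.63 × 10^-2)² / 5.70 × 10^-3 = 2.3 × 10^-1

Ka = 2.3 × 10^-1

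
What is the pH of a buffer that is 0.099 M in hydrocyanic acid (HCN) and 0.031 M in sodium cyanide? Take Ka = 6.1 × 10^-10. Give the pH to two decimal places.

pKa = −log(6.1 × 10^-10) = 9.215
Henderson–Hasselbalch: pH = pKa + log([CN-]/[HCN]) = 9.215 + log(0.031/0.099)
pH = 9.215 + (-0.504) = 8.71

pH = 8.71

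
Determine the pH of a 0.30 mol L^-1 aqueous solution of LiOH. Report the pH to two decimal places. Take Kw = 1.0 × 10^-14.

pH = 13.48

LiOH is a strong base; [OH-] = 0.3 M.
pOH = -log(0.3) = 0.52
pH = 14.00 - 0.52 = 13.48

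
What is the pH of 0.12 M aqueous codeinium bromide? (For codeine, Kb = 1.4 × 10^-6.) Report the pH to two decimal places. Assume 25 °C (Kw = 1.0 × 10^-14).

pH = 4.53

C18H22NO3+ is the conjugate acid of the weak base C18H21NO3.
Ka = Kw/Kb = 1.0×10^-14 / 1.4 × 10^-6 = 7.14 × 10^-9
Ka = x²/(0.12 − x) = 7.14 × 10^-9
Assume x ≪ 0.12: x ≈ √(7.14 × 10^-9 × 0.12) = 2.93 × 10^-5 M
(x/C₀ = 0.024% < 5%, so the approximation holds.)
pH = −log(2.93 × 10^-5) = 4.53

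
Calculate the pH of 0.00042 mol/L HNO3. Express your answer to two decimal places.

HNO3 is a strong acid and dissociates completely, so [H+] = 0.00042 M.
pH = -log(0.00042) = 3.38

pH = 3.38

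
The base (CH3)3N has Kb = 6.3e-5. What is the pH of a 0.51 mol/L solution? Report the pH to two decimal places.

(CH3)3N + H2O ⇌ (CH3)3NH+ + OH-
Kb = [OH-]²/(0.51 − [OH-]) = 6.3 × 10^-5
Since Kb ≪ C₀, [OH-] ≈ √(Kb·C₀) = 5.67 × 10^-3 M.
([OH-]/C₀ = 1.1% < 5%, so the approximation holds.)
pOH = 2.25, so pH = 14.00 − pOH = 11.75

pH = 11.75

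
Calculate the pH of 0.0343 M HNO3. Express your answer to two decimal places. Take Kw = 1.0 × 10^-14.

pH = 1.46

HNO3 is a strong acid and dissociates completely, so [H+] = 0.0343 M.
pH = -log(0.0343) = 1.46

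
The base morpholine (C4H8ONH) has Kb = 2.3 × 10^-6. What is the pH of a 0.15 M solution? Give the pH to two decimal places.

C4H8ONH + H2O ⇌ C4H8ONH2+ + OH-
From the ICE table, Kb = [OH-]²/(0.15 − [OH-]) = 2.3 × 10^-6.
Neglecting [OH-] in the denominator: [OH-] = √(2.3 × 10^-6 × 0.15) = 5.87 × 10^-4 M
([OH-]/C₀ = 0.39% < 5%, so the approximation holds.)
pOH = 3.23, so pH = 14.00 − pOH = 10.77

pH = 10.77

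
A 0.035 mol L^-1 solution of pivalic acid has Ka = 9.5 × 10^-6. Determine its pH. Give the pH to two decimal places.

pH = 3.24

(CH3)3CCOOH ⇌ (CH3)3CCOO- + H+
From the ICE table, Ka = x²/(0.035 − x) = 9.5 × 10^-6.
Since Ka ≪ C₀, x ≈ √(Ka·C₀) = 5.77 × 10^-4 M.
Check: 1.6% ionized — well under 5%, approximation valid.
pH = −log[H+] = −log(5.77 × 10^-4) = 3.24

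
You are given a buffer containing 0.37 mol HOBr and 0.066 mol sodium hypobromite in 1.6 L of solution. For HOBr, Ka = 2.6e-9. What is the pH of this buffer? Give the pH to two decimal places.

pH = 7.84

pKa = −log(2.6 × 10^-9) = 8.585
Using pH = pKa + log([base]/[acid]) with [base]/[acid] = 0.066/0.37:
pH = 8.585 + (-0.749) = 7.84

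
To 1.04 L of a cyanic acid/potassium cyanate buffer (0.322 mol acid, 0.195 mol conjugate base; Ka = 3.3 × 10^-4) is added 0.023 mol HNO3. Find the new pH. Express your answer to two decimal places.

pH = 3.18

Added H+ converts OCN- to HOCN: HOCN → 0.345 mol, OCN- → 0.172 mol.
pKa = −log(3.3 × 10^-4) = 3.481
Henderson–Hasselbalch with mole ratio 0.172/0.345: pH = 3.481 + (-0.302)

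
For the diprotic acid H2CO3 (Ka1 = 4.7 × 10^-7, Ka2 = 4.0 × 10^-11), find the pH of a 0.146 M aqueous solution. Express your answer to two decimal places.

Since Ka1 ≫ Ka2, the first ionization dominates [H+].
Ka1 = x²/(0.146 − x) = 4.7 × 10^-7
x ≈ √(4.7 × 10^-7 × 0.146) = 2.62 × 10^-4 M
pH = −log(2.62 × 10^-4) = 3.58

pH = 3.58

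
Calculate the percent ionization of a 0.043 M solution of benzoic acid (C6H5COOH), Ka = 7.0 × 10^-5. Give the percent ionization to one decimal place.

C6H5COOH ⇌ C6H5COO- + H+; let x = [H+] at equilibrium.
x ≈ √(Ka·C₀) = √(7.0 × 10^-5 × 0.043) = 1.73 × 10^-3 M
% ionization = x/C₀ × 100% = 1.73 × 10^-3/0.043 × 100% = 4.0%

4.0%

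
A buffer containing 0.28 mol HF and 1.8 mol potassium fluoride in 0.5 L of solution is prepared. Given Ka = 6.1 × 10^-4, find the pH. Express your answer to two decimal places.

pKa = −log(6.1 × 10^-4) = 3.215
pH = pKa + log([A⁻]/[HA]) = 3.215 + log(1.8/0.28)
pH = 3.215 + (+0.808) = 4.02

pH = 4.02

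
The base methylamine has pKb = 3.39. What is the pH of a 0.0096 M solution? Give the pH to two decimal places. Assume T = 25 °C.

pH = 11.25

CH3NH2 + H2O ⇌ CH3NH3+ + OH-
Kb = 10^(−3.39) = 4.07 × 10^-4
Kb = [OH-]²/(0.0096 − [OH-]) = 4.07 × 10^-4
The 5% rule fails; solving [OH-]² + Kb·[OH-] − Kb·C₀ = 0 exactly:
[OH-] = [−0.000407 + √(0.000407² + 1.56e-05)]/2 = 1.78 × 10^-3 M
pOH = 2.75, so pH = 14.00 − pOH = 11.25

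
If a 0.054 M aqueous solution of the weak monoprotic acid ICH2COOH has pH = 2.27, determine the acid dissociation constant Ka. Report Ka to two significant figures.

Ka = 5.9 × 10^-4

[H+] = 10^(-2.27) = 5.37 × 10^-3 M
At equilibrium [HA] = 0.054 − 5.37 × 10^-3 = 4.86 × 10^-2 M
Ka = [H+][A-]/[HA] = (5.37 × 10^-3)² / 4.86 × 10^-2 = 5.9 × 10^-4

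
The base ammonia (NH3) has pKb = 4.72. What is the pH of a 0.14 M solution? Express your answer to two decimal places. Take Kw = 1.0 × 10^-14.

pH = 11.21

NH3 + H2O ⇌ NH4+ + OH-
Kb = 10^(−4.72) = 1.91 × 10^-5
Kb = x²/(0.14 − x) = 1.91 × 10^-5
Since Kb ≪ C₀, x ≈ √(Kb·C₀) = 1.64 × 10^-3 M.
pOH = 2.79, so pH = 14.00 − pOH = 11.21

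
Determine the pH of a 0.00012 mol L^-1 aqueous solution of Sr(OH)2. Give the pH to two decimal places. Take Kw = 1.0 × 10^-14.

pH = 10.38

Sr(OH)2 is a strong base (each formula unit releases 2 OH-); [OH-] = 0.00024 M.
pOH = -log(0.00024) = 3.62
pH = 14.00 - 3.62 = 10.38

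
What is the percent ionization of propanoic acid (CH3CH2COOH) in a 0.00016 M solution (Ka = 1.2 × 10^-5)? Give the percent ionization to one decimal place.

CH3CH2COOH ⇌ CH3CH2COO- + H+; let x = [H+] at equilibrium.
Solve x² + 1.2e-05x − 1.92e-09 = 0 → x = 3.82 × 10^-5 M
Fraction ionized = 3.82 × 10^-5 / 0.00016 = 0.2387 → 23.9%

23.9%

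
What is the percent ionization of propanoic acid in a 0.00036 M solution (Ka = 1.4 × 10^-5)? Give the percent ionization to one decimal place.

17.9%

CH3CH2COOH ⇌ CH3CH2COO- + H+; let x = [H+] at equilibrium.
Solve x² + 1.4e-05x − 5.04e-09 = 0 → x = 6.43 × 10^-5 M
% ionization = x/C₀ × 100% = 6.43 × 10^-5/0.00036 × 100% = 17.9%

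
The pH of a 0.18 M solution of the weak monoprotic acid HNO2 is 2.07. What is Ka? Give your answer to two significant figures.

[H+] = 10^(-2.07) = 8.51 × 10^-3 M
At equilibrium [HA] = 0.18 − 8.51 × 10^-3 = 1.71 × 10^-1 M
Ka = [H+][A-]/[HA] = (8.51 × 10^-3)² / 1.71 × 10^-1 = 4.2 × 10^-4

Ka = 4.2 × 10^-4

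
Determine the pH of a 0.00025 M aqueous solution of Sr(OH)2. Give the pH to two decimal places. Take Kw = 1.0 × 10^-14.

pH = 10.70

Sr(OH)2 is a strong base (each formula unit releases 2 OH-); [OH-] = 0.0005 M.
pOH = -log(0.0005) = 3.30
pH = 14.00 - 3.30 = 10.70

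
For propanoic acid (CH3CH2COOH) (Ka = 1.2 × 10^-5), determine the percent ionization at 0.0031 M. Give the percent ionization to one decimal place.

6.0%

CH3CH2COOH ⇌ CH3CH2COO- + H+; let x = [H+] at equilibrium.
Solve x² + 1.2e-05x − 3.72e-08 = 0 → x = 1.87 × 10^-4 M
Fraction ionized = 1.87 × 10^-4 / 0.0031 = 0.0603 → 6.0%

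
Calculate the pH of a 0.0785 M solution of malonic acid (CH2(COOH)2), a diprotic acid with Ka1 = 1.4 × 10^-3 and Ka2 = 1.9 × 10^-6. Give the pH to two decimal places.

Since Ka1 ≫ Ka2, the first ionization dominates [H+].
Ka1 = x²/(0.0785 − x) = 1.4 × 10^-3
Solving the quadratic: x = (−Ka1 + √(Ka1² + 4·Ka1·C₀))/2 = 9.81 × 10^-3 M
pH = −log(9.81 × 10^-3) = 2.01

pH = 2.01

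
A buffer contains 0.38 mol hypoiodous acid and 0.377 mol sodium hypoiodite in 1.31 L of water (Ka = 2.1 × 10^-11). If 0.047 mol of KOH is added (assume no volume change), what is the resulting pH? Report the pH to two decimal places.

pH = 10.78

OH- converts HOI to OI-: HOI → 0.333 mol, OI- → 0.424 mol.
pKa = −log(2.1 × 10^-11) = 10.678
pH = pKa + log([A⁻]/[HA]) = 10.678 + log(0.424/0.333) = 10.678 +0.105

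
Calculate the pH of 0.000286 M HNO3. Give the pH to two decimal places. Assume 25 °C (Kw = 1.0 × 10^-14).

pH = 3.54

HNO3 is a strong acid and dissociates completely, so [H+] = 0.000286 M.
pH = -log(0.000286) = 3.54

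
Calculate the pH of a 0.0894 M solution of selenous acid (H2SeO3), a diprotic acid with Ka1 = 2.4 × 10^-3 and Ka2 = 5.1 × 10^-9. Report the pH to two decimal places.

pH = 1.87

Ka1 ≫ Ka2, so treat the first dissociation as the only significant source of H+.
Ka1 = x²/(0.0894 − x) = 2.4 × 10^-3
Solving the quadratic: x = (−Ka1 + √(Ka1² + 4·Ka1·C₀))/2 = 1.35 × 10^-2 M
pH = −log(1.35 × 10^-2) = 1.87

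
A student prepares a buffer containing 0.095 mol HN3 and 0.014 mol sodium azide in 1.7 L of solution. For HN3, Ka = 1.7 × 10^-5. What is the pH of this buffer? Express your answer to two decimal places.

pKa = −log(1.7 × 10^-5) = 4.770
Henderson–Hasselbalch: pH = pKa + log([N3-]/[HN3]) = 4.770 + log(0.014/0.095)
pH = 4.770 + (-0.832) = 3.94

pH = 3.94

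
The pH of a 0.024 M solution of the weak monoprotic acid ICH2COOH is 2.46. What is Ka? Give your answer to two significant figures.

Ka = 5.9 × 10^-4

[H+] = 10^(-2.46) = 3.47 × 10^-3 M
At equilibrium [HA] = 0.024 − 3.47 × 10^-3 = 2.05 × 10^-2 M
Ka = [H+][A-]/[HA] = (3.47 × 10^-3)² / 2.05 × 10^-2 = 5.9 × 10^-4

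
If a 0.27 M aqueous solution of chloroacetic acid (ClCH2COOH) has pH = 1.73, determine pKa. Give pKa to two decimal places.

[H+] = 10^(-1.73) = 1.86 × 10^-2 M
At equilibrium [HA] = 0.27 − 1.86 × 10^-2 = 2.51 × 10^-1 M
Ka = [H+][A-]/[HA] = (1.86 × 10^-2)² / 2.51 × 10^-1 = 1.38 × 10^-3
pKa = -log(1.38 × 10^-3) = 2.86

pKa = 2.86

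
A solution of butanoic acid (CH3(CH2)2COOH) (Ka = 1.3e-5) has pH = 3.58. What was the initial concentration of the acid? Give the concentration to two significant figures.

C₀ = 5.6 × 10^-3 M

[H+] = 10^(-3.58) = 2.63 × 10^-4 M = x
Ka = x²/(C₀ − x) ⇒ C₀ = x + x²/Ka
C₀ = 2.63 × 10^-4 + (2.63 × 10^-4)²/(1.3 × 10^-5) = 5.58 × 10^-3 M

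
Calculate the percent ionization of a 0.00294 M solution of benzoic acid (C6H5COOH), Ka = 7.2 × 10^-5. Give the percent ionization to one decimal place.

14.5%

C6H5COOH ⇌ C6H5COO- + H+; let x = [H+] at equilibrium.
Ka = x²/(C₀ − x); solving the quadratic gives x = 4.25 × 10^-4 M.
% ionization = x/C₀ × 100% = 4.25 × 10^-4/0.00294 × 100% = 14.5%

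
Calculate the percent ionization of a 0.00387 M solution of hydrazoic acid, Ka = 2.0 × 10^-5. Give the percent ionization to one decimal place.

6.9%

HN3 ⇌ N3- + H+; let x = [H+] at equilibrium.
Ka = x²/(C₀ − x); solving the quadratic gives x = 2.68 × 10^-4 M.
% ionization = x/C₀ × 100% = 2.68 × 10^-4/0.00387 × 100% = 6.9%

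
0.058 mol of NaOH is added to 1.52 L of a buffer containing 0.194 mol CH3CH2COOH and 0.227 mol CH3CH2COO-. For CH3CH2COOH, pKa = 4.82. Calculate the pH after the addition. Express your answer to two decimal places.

After neutralization: n(CH3CH2COOH) = 0.136 mol, n(CH3CH2COO-) = 0.285 mol.
pH = pKa + log(n_CH3CH2COO-/n_CH3CH2COOH) = 4.82 + log(0.285/0.136) = 4.82 + (+0.321)

pH = 5.14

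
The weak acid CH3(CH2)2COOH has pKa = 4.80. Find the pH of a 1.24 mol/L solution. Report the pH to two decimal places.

pH = 2.35

CH3(CH2)2COOH ⇌ CH3(CH2)2COO- + H+
Ka = 10^(−4.80) = 1.58 × 10^-5
From the ICE table, Ka = x²/(1.24 − x) = 1.58 × 10^-5.
Since Ka ≪ C₀, x ≈ √(Ka·C₀) = 4.43 × 10^-3 M.
pH = −log[H+] = −log(4.43 × 10^-3) = 2.35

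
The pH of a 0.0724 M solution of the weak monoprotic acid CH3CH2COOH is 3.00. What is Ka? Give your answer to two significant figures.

Ka = 1.4 × 10^-5

[H+] = 10^(-3.00) = 1.00 × 10^-3 M
At equilibrium [HA] = 0.0724 − 1.00 × 10^-3 = 7.14 × 10^-2 M
Ka = [H+][A-]/[HA] = (1.00 × 10^-3)² / 7.14 × 10^-2 = 1.4 × 10^-5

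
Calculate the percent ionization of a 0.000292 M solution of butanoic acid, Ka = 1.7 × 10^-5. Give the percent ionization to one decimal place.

21.4%

CH3(CH2)2COOH ⇌ CH3(CH2)2COO- + H+; let x = [H+] at equilibrium.
Ka = x²/(C₀ − x); solving the quadratic gives x = 6.25 × 10^-5 M.
% ionization = x/C₀ × 100% = 6.25 × 10^-5/0.000292 × 100% = 21.4%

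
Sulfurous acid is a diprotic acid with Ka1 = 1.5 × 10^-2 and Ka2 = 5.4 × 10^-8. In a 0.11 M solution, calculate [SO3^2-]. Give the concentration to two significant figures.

First ionization gives [H+] ≈ [HSO3-] = 3.38 × 10^-2 M.
Second step: Ka2 = [H+][SO3^2-]/[HSO3-] ≈ [SO3^2-] (since [H+] ≈ [HSO3-]).
So [SO3^2-] ≈ Ka2.

5.4 × 10^-8 M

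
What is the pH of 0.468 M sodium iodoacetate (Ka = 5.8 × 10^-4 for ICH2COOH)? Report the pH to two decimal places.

pH = 8.45

ICH2COO- is the conjugate base of the weak acid ICH2COOH.
Kb = Kw/Ka = 1.0×10^-14 / 5.8 × 10^-4 = 1.72 × 10^-11
From the ICE table, Kb = x²/(0.468 − x) = 1.72 × 10^-11.
Neglecting x in the denominator: x = √(1.72 × 10^-11 × 0.468) = 2.84 × 10^-6 M
pOH = 5.55, so pH = 14.00 − pOH = 8.45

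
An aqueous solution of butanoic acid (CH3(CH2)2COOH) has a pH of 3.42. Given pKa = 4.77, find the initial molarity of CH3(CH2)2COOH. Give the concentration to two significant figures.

[H+] = 10^(-3.42) = 3.80 × 10^-4 M = x
Ka = 10^(−4.77) = 1.70 × 10^-5
Ka = x²/(C₀ − x) ⇒ C₀ = x + x²/Ka
C₀ = 3.80 × 10^-4 + (3.80 × 10^-4)²/(1.70 × 10^-5) = 8.87 × 10^-3 M

C₀ = 8.9 × 10^-3 M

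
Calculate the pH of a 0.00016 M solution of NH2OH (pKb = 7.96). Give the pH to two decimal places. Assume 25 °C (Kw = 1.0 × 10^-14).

NH2OH + H2O ⇌ NH3OH+ + OH-
Kb = 10^(−7.96) = 1.10 × 10^-8
From the ICE table, Kb = x²/(0.00016 − x) = 1.10 × 10^-8.
Neglecting x in the denominator: x = √(1.10 × 10^-8 × 0.00016) = 1.33 × 10^-6 M
pOH = 5.88, so pH = 14.00 − pOH = 8.12

pH = 8.12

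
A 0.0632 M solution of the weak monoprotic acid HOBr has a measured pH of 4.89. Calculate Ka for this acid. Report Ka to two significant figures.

Ka = 2.6 × 10^-9

[H+] = 10^(-4.89) = 1.29 × 10^-5 M
At equilibrium [HA] = 0.0632 − 1.29 × 10^-5 = 6.32 × 10^-2 M
Ka = [H+][A-]/[HA] = (1.29 × 10^-5)² / 6.32 × 10^-2 = 2.6 × 10^-9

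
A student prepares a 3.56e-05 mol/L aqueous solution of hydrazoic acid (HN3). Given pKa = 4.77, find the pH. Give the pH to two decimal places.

HN3 ⇌ N3- + H+
Ka = 10^(−4.77) = 1.70 × 10^-5
From the ICE table, Ka = x²/(3.56e-05 − x) = 1.70 × 10^-5.
x is not negligible relative to C₀; solve x² + 1.7e-05·x − 6.05e-10 = 0.
x = [−1.7e-05 + √(1.7e-05² + 2.42e-09)]/2 = 1.75 × 10^-5 M
pH = −log[H+] = −log(1.75 × 10^-5) = 4.76

pH = 4.76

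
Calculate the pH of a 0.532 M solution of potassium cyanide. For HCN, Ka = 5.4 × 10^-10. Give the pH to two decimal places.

pH = 11.50

CN- is the conjugate base of the weak acid HCN.
Kb = Kw/Ka = 1.0×10^-14 / 5.4 × 10^-10 = 1.85 × 10^-5
Kb = x²/(0.532 − x) = 1.85 × 10^-5
Since Kb ≪ C₀, x ≈ √(Kb·C₀) = 3.14 × 10^-3 M.
(x/C₀ = 0.59% < 5%, so the approximation holds.)
pOH = −log(3.14 × 10^-3) = 2.50; pH = 14.00 − 2.50 = 11.50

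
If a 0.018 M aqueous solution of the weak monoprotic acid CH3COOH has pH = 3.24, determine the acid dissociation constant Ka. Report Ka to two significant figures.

[H+] = 10^(-3.24) = 5.75 × 10^-4 M
At equilibrium [HA] = 0.018 − 5.75 × 10^-4 = 1.74 × 10^-2 M
Ka = [H+][A-]/[HA] = (5.75 × 10^-4)² / 1.74 × 10^-2 = 1.9 × 10^-5

Ka = 1.9 × 10^-5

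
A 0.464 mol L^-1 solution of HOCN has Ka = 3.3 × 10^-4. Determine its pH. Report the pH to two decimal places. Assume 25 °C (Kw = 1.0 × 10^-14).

HOCN ⇌ OCN- + H+
Ka = [H+]²/(0.464 − [H+]) = 3.3 × 10^-4
Neglecting [H+] in the denominator: [H+] = √(3.3 × 10^-4 × 0.464) = 1.24 × 10^-2 M
pH = −log(1.24 × 10^-2) = 1.91

pH = 1.91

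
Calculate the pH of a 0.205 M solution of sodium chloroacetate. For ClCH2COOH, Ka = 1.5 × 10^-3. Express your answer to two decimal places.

ClCH2COO- is the conjugate base of the weak acid ClCH2COOH.
Kb = Kw/Ka = 1.0×10^-14 / 1.5 × 10^-3 = 6.67 × 10^-12
Kb = [OH-]²/(0.205 − [OH-]) = 6.67 × 10^-12
Assume [OH-] ≪ 0.205: [OH-] ≈ √(6.67 × 10^-12 × 0.205) = 1.17 × 10^-6 M
pOH = 5.93, so pH = 14.00 − pOH = 8.07

pH = 8.07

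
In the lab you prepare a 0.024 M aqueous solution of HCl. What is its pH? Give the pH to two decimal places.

HCl is a strong acid and dissociates completely, so [H+] = 0.024 M.
pH = -log(0.024) = 1.62

pH = 1.62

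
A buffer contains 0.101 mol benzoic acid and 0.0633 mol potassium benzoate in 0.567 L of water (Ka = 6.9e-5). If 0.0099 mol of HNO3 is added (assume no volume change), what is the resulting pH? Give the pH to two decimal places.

After neutralization: n(C6H5COOH) = 0.111 mol, n(C6H5COO-) = 0.0534 mol.
pKa = −log(6.9 × 10^-5) = 4.161
pH = pKa + log(n_C6H5COO-/n_C6H5COOH) = 4.161 + log(0.0534/0.111) = 4.161 + (-0.318)

pH = 3.84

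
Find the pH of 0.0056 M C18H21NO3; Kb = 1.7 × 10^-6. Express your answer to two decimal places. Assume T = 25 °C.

pH = 9.99

C18H21NO3 + H2O ⇌ C18H22NO3+ + OH-
Kb = x²/(0.0056 − x) = 1.7 × 10^-6
Neglecting x in the denominator: x = √(1.7 × 10^-6 × 0.0056) = 9.76 × 10^-5 M
(x/C₀ = 1.7% < 5%, so the approximation holds.)
pOH = 4.01, so pH = 14.00 − pOH = 9.99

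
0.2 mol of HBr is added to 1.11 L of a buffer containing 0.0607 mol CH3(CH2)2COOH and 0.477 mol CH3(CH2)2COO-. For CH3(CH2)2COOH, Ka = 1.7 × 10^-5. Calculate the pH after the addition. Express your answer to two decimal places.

Added H+ converts CH3(CH2)2COO- to CH3(CH2)2COOH: CH3(CH2)2COOH → 0.261 mol, CH3(CH2)2COO- → 0.277 mol.
pKa = −log(1.7 × 10^-5) = 4.770
pH = pKa + log(n_CH3(CH2)2COO-/n_CH3(CH2)2COOH) = 4.770 + log(0.277/0.261) = 4.770 + (+0.026)

pH = 4.80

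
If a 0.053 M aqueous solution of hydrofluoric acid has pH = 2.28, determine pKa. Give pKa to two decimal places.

[H+] = 10^(-2.28) = 5.25 × 10^-3 M
At equilibrium [HA] = 0.053 − 5.25 × 10^-3 = 4.78 × 10^-2 M
Ka = [H+][A-]/[HA] = (5.25 × 10^-3)² / 4.78 × 10^-2 = 5.77 × 10^-4
pKa = -log(5.77 × 10^-4) = 3.24

pKa = 3.24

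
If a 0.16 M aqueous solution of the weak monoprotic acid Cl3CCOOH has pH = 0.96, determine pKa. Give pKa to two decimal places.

pKa = 0.62

[H+] = 10^(-0.96) = 1.10 × 10^-1 M
At equilibrium [HA] = 0.16 − 1.10 × 10^-1 = 5.00 × 10^-2 M
Ka = [H+][A-]/[HA] = (1.10 × 10^-1)² / 5.00 × 10^-2 = 2.42 × 10^-1
pKa = -log(2.42 × 10^-1) = 0.62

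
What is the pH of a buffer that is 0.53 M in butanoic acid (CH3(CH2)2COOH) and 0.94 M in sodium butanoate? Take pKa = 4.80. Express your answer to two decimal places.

pH = 5.05

Using pH = pKa + log([base]/[acid]) with [base]/[acid] = 0.94/0.53:
pH = 4.80 + (+0.249) = 5.05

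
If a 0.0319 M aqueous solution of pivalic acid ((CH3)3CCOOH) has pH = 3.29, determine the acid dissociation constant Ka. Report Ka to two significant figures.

Ka = 8.4 × 10^-6

[H+] = 10^(-3.29) = 5.13 × 10^-4 M
At equilibrium [HA] = 0.0319 − 5.13 × 10^-4 = 3.14 × 10^-2 M
Ka = [H+][A-]/[HA] = (5.13 × 10^-4)² / 3.14 × 10^-2 = 8.4 × 10^-6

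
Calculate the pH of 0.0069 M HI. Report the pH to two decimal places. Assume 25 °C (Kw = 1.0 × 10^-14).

HI is a strong acid and dissociates completely, so [H+] = 0.0069 M.
pH = -log(0.0069) = 2.16

pH = 2.16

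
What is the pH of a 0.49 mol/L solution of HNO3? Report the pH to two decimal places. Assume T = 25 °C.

HNO3 is a strong acid and dissociates completely, so [H+] = 0.49 M.
pH = -log(0.49) = 0.31

pH = 0.31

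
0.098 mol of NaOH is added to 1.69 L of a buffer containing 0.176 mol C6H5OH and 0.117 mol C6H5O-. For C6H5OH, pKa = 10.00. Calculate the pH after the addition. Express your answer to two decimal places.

After neutralization: n(C6H5OH) = 0.078 mol, n(C6H5O-) = 0.215 mol.
pH = pKa + log([A⁻]/[HA]) = 10.00 + log(0.215/0.078) = 10.00 +0.440

pH = 10.44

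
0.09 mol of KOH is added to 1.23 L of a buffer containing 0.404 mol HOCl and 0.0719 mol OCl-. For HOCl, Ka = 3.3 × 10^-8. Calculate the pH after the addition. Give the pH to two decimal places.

OH- converts HOCl to OCl-: HOCl → 0.314 mol, OCl- → 0.162 mol.
pKa = −log(3.3 × 10^-8) = 7.481
pH = pKa + log([A⁻]/[HA]) = 7.481 + log(0.162/0.314) = 7.481 -0.287

pH = 7.19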